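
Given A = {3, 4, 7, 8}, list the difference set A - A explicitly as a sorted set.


A - A = {a - a' : a, a' ∈ A}.
Compute a - a' for each ordered pair (a, a'):
a = 3: 3-3=0, 3-4=-1, 3-7=-4, 3-8=-5
a = 4: 4-3=1, 4-4=0, 4-7=-3, 4-8=-4
a = 7: 7-3=4, 7-4=3, 7-7=0, 7-8=-1
a = 8: 8-3=5, 8-4=4, 8-7=1, 8-8=0
Collecting distinct values (and noting 0 appears from a-a):
A - A = {-5, -4, -3, -1, 0, 1, 3, 4, 5}
|A - A| = 9

A - A = {-5, -4, -3, -1, 0, 1, 3, 4, 5}


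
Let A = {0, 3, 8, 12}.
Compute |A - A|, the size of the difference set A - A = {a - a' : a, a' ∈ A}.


A - A = {a - a' : a, a' ∈ A}; |A| = 4.
Bounds: 2|A|-1 ≤ |A - A| ≤ |A|² - |A| + 1, i.e. 7 ≤ |A - A| ≤ 13.
Note: 0 ∈ A - A always (from a - a). The set is symmetric: if d ∈ A - A then -d ∈ A - A.
Enumerate nonzero differences d = a - a' with a > a' (then include -d):
Positive differences: {3, 4, 5, 8, 9, 12}
Full difference set: {0} ∪ (positive diffs) ∪ (negative diffs).
|A - A| = 1 + 2·6 = 13 (matches direct enumeration: 13).

|A - A| = 13


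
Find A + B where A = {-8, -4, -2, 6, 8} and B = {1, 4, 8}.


A + B = {a + b : a ∈ A, b ∈ B}.
Enumerate all |A|·|B| = 5·3 = 15 pairs (a, b) and collect distinct sums.
a = -8: -8+1=-7, -8+4=-4, -8+8=0
a = -4: -4+1=-3, -4+4=0, -4+8=4
a = -2: -2+1=-1, -2+4=2, -2+8=6
a = 6: 6+1=7, 6+4=10, 6+8=14
a = 8: 8+1=9, 8+4=12, 8+8=16
Collecting distinct sums: A + B = {-7, -4, -3, -1, 0, 2, 4, 6, 7, 9, 10, 12, 14, 16}
|A + B| = 14

A + B = {-7, -4, -3, -1, 0, 2, 4, 6, 7, 9, 10, 12, 14, 16}


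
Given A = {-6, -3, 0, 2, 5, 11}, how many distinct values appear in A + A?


A + A = {a + a' : a, a' ∈ A}; |A| = 6.
General bounds: 2|A| - 1 ≤ |A + A| ≤ |A|(|A|+1)/2, i.e. 11 ≤ |A + A| ≤ 21.
Lower bound 2|A|-1 is attained iff A is an arithmetic progression.
Enumerate sums a + a' for a ≤ a' (symmetric, so this suffices):
a = -6: -6+-6=-12, -6+-3=-9, -6+0=-6, -6+2=-4, -6+5=-1, -6+11=5
a = -3: -3+-3=-6, -3+0=-3, -3+2=-1, -3+5=2, -3+11=8
a = 0: 0+0=0, 0+2=2, 0+5=5, 0+11=11
a = 2: 2+2=4, 2+5=7, 2+11=13
a = 5: 5+5=10, 5+11=16
a = 11: 11+11=22
Distinct sums: {-12, -9, -6, -4, -3, -1, 0, 2, 4, 5, 7, 8, 10, 11, 13, 16, 22}
|A + A| = 17

|A + A| = 17


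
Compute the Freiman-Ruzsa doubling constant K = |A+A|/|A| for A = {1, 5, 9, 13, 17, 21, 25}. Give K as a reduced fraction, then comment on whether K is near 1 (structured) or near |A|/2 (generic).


|A| = 7.
Compute A + A by enumerating all 49 pairs.
A + A = {2, 6, 10, 14, 18, 22, 26, 30, 34, 38, 42, 46, 50}, so |A + A| = 13.
K = |A + A| / |A| = 13/7 (already in lowest terms) ≈ 1.8571.
Reference: AP of size 7 gives K = 13/7 ≈ 1.8571; a fully generic set of size 7 gives K ≈ 4.0000.

|A| = 7, |A + A| = 13, K = 13/7.


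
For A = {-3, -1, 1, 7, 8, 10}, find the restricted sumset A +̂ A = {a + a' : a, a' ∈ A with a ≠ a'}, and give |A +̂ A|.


Restricted sumset: A +̂ A = {a + a' : a ∈ A, a' ∈ A, a ≠ a'}.
Equivalently, take A + A and drop any sum 2a that is achievable ONLY as a + a for a ∈ A (i.e. sums representable only with equal summands).
Enumerate pairs (a, a') with a < a' (symmetric, so each unordered pair gives one sum; this covers all a ≠ a'):
  -3 + -1 = -4
  -3 + 1 = -2
  -3 + 7 = 4
  -3 + 8 = 5
  -3 + 10 = 7
  -1 + 1 = 0
  -1 + 7 = 6
  -1 + 8 = 7
  -1 + 10 = 9
  1 + 7 = 8
  1 + 8 = 9
  1 + 10 = 11
  7 + 8 = 15
  7 + 10 = 17
  8 + 10 = 18
Collected distinct sums: {-4, -2, 0, 4, 5, 6, 7, 8, 9, 11, 15, 17, 18}
|A +̂ A| = 13
(Reference bound: |A +̂ A| ≥ 2|A| - 3 for |A| ≥ 2, with |A| = 6 giving ≥ 9.)

|A +̂ A| = 13


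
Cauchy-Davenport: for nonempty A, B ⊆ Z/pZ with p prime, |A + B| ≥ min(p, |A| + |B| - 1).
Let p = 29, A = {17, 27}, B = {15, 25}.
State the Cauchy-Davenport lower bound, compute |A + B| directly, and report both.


Cauchy-Davenport: |A + B| ≥ min(p, |A| + |B| - 1) for A, B nonempty in Z/pZ.
|A| = 2, |B| = 2, p = 29.
CD lower bound = min(29, 2 + 2 - 1) = min(29, 3) = 3.
Compute A + B mod 29 directly:
a = 17: 17+15=3, 17+25=13
a = 27: 27+15=13, 27+25=23
A + B = {3, 13, 23}, so |A + B| = 3.
Verify: 3 ≥ 3? Yes ✓.

CD lower bound = 3, actual |A + B| = 3.


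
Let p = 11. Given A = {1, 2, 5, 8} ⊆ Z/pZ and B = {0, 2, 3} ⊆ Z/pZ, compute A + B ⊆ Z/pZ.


Work in Z/11Z: reduce every sum a + b modulo 11.
Enumerate all 12 pairs:
a = 1: 1+0=1, 1+2=3, 1+3=4
a = 2: 2+0=2, 2+2=4, 2+3=5
a = 5: 5+0=5, 5+2=7, 5+3=8
a = 8: 8+0=8, 8+2=10, 8+3=0
Distinct residues collected: {0, 1, 2, 3, 4, 5, 7, 8, 10}
|A + B| = 9 (out of 11 total residues).

A + B = {0, 1, 2, 3, 4, 5, 7, 8, 10}


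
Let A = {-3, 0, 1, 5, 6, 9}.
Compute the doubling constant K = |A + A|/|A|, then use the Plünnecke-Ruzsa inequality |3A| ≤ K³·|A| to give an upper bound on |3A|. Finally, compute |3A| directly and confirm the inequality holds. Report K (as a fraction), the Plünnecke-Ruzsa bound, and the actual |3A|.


|A| = 6.
Step 1: Compute A + A by enumerating all 36 pairs.
A + A = {-6, -3, -2, 0, 1, 2, 3, 5, 6, 7, 9, 10, 11, 12, 14, 15, 18}, so |A + A| = 17.
Step 2: Doubling constant K = |A + A|/|A| = 17/6 = 17/6 ≈ 2.8333.
Step 3: Plünnecke-Ruzsa gives |3A| ≤ K³·|A| = (2.8333)³ · 6 ≈ 136.4722.
Step 4: Compute 3A = A + A + A directly by enumerating all triples (a,b,c) ∈ A³; |3A| = 31.
Step 5: Check 31 ≤ 136.4722? Yes ✓.

K = 17/6, Plünnecke-Ruzsa bound K³|A| ≈ 136.4722, |3A| = 31, inequality holds.


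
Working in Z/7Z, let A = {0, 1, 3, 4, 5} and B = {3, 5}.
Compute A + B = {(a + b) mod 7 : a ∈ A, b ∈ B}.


Work in Z/7Z: reduce every sum a + b modulo 7.
Enumerate all 10 pairs:
a = 0: 0+3=3, 0+5=5
a = 1: 1+3=4, 1+5=6
a = 3: 3+3=6, 3+5=1
a = 4: 4+3=0, 4+5=2
a = 5: 5+3=1, 5+5=3
Distinct residues collected: {0, 1, 2, 3, 4, 5, 6}
|A + B| = 7 (out of 7 total residues).

A + B = {0, 1, 2, 3, 4, 5, 6}


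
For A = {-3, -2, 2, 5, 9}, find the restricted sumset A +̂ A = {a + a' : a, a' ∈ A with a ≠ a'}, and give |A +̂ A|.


Restricted sumset: A +̂ A = {a + a' : a ∈ A, a' ∈ A, a ≠ a'}.
Equivalently, take A + A and drop any sum 2a that is achievable ONLY as a + a for a ∈ A (i.e. sums representable only with equal summands).
Enumerate pairs (a, a') with a < a' (symmetric, so each unordered pair gives one sum; this covers all a ≠ a'):
  -3 + -2 = -5
  -3 + 2 = -1
  -3 + 5 = 2
  -3 + 9 = 6
  -2 + 2 = 0
  -2 + 5 = 3
  -2 + 9 = 7
  2 + 5 = 7
  2 + 9 = 11
  5 + 9 = 14
Collected distinct sums: {-5, -1, 0, 2, 3, 6, 7, 11, 14}
|A +̂ A| = 9
(Reference bound: |A +̂ A| ≥ 2|A| - 3 for |A| ≥ 2, with |A| = 5 giving ≥ 7.)

|A +̂ A| = 9


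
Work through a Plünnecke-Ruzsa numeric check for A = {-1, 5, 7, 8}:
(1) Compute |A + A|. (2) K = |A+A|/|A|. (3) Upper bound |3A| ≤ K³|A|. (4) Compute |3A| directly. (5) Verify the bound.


|A| = 4.
Step 1: Compute A + A by enumerating all 16 pairs.
A + A = {-2, 4, 6, 7, 10, 12, 13, 14, 15, 16}, so |A + A| = 10.
Step 2: Doubling constant K = |A + A|/|A| = 10/4 = 10/4 ≈ 2.5000.
Step 3: Plünnecke-Ruzsa gives |3A| ≤ K³·|A| = (2.5000)³ · 4 ≈ 62.5000.
Step 4: Compute 3A = A + A + A directly by enumerating all triples (a,b,c) ∈ A³; |3A| = 18.
Step 5: Check 18 ≤ 62.5000? Yes ✓.

K = 10/4, Plünnecke-Ruzsa bound K³|A| ≈ 62.5000, |3A| = 18, inequality holds.


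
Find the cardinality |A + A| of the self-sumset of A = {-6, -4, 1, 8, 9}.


A + A = {a + a' : a, a' ∈ A}; |A| = 5.
General bounds: 2|A| - 1 ≤ |A + A| ≤ |A|(|A|+1)/2, i.e. 9 ≤ |A + A| ≤ 15.
Lower bound 2|A|-1 is attained iff A is an arithmetic progression.
Enumerate sums a + a' for a ≤ a' (symmetric, so this suffices):
a = -6: -6+-6=-12, -6+-4=-10, -6+1=-5, -6+8=2, -6+9=3
a = -4: -4+-4=-8, -4+1=-3, -4+8=4, -4+9=5
a = 1: 1+1=2, 1+8=9, 1+9=10
a = 8: 8+8=16, 8+9=17
a = 9: 9+9=18
Distinct sums: {-12, -10, -8, -5, -3, 2, 3, 4, 5, 9, 10, 16, 17, 18}
|A + A| = 14

|A + A| = 14


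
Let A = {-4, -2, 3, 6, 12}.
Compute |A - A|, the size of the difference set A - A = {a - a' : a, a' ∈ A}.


A - A = {a - a' : a, a' ∈ A}; |A| = 5.
Bounds: 2|A|-1 ≤ |A - A| ≤ |A|² - |A| + 1, i.e. 9 ≤ |A - A| ≤ 21.
Note: 0 ∈ A - A always (from a - a). The set is symmetric: if d ∈ A - A then -d ∈ A - A.
Enumerate nonzero differences d = a - a' with a > a' (then include -d):
Positive differences: {2, 3, 5, 6, 7, 8, 9, 10, 14, 16}
Full difference set: {0} ∪ (positive diffs) ∪ (negative diffs).
|A - A| = 1 + 2·10 = 21 (matches direct enumeration: 21).

|A - A| = 21


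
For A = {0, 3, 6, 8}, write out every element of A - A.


A - A = {a - a' : a, a' ∈ A}.
Compute a - a' for each ordered pair (a, a'):
a = 0: 0-0=0, 0-3=-3, 0-6=-6, 0-8=-8
a = 3: 3-0=3, 3-3=0, 3-6=-3, 3-8=-5
a = 6: 6-0=6, 6-3=3, 6-6=0, 6-8=-2
a = 8: 8-0=8, 8-3=5, 8-6=2, 8-8=0
Collecting distinct values (and noting 0 appears from a-a):
A - A = {-8, -6, -5, -3, -2, 0, 2, 3, 5, 6, 8}
|A - A| = 11

A - A = {-8, -6, -5, -3, -2, 0, 2, 3, 5, 6, 8}


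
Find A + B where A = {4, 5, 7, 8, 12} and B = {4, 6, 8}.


A + B = {a + b : a ∈ A, b ∈ B}.
Enumerate all |A|·|B| = 5·3 = 15 pairs (a, b) and collect distinct sums.
a = 4: 4+4=8, 4+6=10, 4+8=12
a = 5: 5+4=9, 5+6=11, 5+8=13
a = 7: 7+4=11, 7+6=13, 7+8=15
a = 8: 8+4=12, 8+6=14, 8+8=16
a = 12: 12+4=16, 12+6=18, 12+8=20
Collecting distinct sums: A + B = {8, 9, 10, 11, 12, 13, 14, 15, 16, 18, 20}
|A + B| = 11

A + B = {8, 9, 10, 11, 12, 13, 14, 15, 16, 18, 20}


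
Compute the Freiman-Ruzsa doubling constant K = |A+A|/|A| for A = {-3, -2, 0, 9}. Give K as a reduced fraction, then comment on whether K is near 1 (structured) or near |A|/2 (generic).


|A| = 4.
Compute A + A by enumerating all 16 pairs.
A + A = {-6, -5, -4, -3, -2, 0, 6, 7, 9, 18}, so |A + A| = 10.
K = |A + A| / |A| = 10/4 = 5/2 ≈ 2.5000.
Reference: AP of size 4 gives K = 7/4 ≈ 1.7500; a fully generic set of size 4 gives K ≈ 2.5000.

|A| = 4, |A + A| = 10, K = 10/4 = 5/2.


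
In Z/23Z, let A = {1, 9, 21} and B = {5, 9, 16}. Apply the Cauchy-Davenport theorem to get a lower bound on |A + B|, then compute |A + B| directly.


Cauchy-Davenport: |A + B| ≥ min(p, |A| + |B| - 1) for A, B nonempty in Z/pZ.
|A| = 3, |B| = 3, p = 23.
CD lower bound = min(23, 3 + 3 - 1) = min(23, 5) = 5.
Compute A + B mod 23 directly:
a = 1: 1+5=6, 1+9=10, 1+16=17
a = 9: 9+5=14, 9+9=18, 9+16=2
a = 21: 21+5=3, 21+9=7, 21+16=14
A + B = {2, 3, 6, 7, 10, 14, 17, 18}, so |A + B| = 8.
Verify: 8 ≥ 5? Yes ✓.

CD lower bound = 5, actual |A + B| = 8.


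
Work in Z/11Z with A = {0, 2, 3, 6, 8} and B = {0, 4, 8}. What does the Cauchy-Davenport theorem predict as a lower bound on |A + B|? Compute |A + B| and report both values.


Cauchy-Davenport: |A + B| ≥ min(p, |A| + |B| - 1) for A, B nonempty in Z/pZ.
|A| = 5, |B| = 3, p = 11.
CD lower bound = min(11, 5 + 3 - 1) = min(11, 7) = 7.
Compute A + B mod 11 directly:
a = 0: 0+0=0, 0+4=4, 0+8=8
a = 2: 2+0=2, 2+4=6, 2+8=10
a = 3: 3+0=3, 3+4=7, 3+8=0
a = 6: 6+0=6, 6+4=10, 6+8=3
a = 8: 8+0=8, 8+4=1, 8+8=5
A + B = {0, 1, 2, 3, 4, 5, 6, 7, 8, 10}, so |A + B| = 10.
Verify: 10 ≥ 7? Yes ✓.

CD lower bound = 7, actual |A + B| = 10.


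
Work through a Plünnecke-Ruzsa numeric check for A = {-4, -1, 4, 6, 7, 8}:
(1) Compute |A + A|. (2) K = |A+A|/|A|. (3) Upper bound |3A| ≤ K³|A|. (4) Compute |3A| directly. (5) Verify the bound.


|A| = 6.
Step 1: Compute A + A by enumerating all 36 pairs.
A + A = {-8, -5, -2, 0, 2, 3, 4, 5, 6, 7, 8, 10, 11, 12, 13, 14, 15, 16}, so |A + A| = 18.
Step 2: Doubling constant K = |A + A|/|A| = 18/6 = 18/6 ≈ 3.0000.
Step 3: Plünnecke-Ruzsa gives |3A| ≤ K³·|A| = (3.0000)³ · 6 ≈ 162.0000.
Step 4: Compute 3A = A + A + A directly by enumerating all triples (a,b,c) ∈ A³; |3A| = 32.
Step 5: Check 32 ≤ 162.0000? Yes ✓.

K = 18/6, Plünnecke-Ruzsa bound K³|A| ≈ 162.0000, |3A| = 32, inequality holds.


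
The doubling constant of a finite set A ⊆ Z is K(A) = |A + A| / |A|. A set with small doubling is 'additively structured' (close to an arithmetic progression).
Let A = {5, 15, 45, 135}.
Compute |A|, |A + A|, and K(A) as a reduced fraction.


|A| = 4.
Compute A + A by enumerating all 16 pairs.
A + A = {10, 20, 30, 50, 60, 90, 140, 150, 180, 270}, so |A + A| = 10.
K = |A + A| / |A| = 10/4 = 5/2 ≈ 2.5000.
Reference: AP of size 4 gives K = 7/4 ≈ 1.7500; a fully generic set of size 4 gives K ≈ 2.5000.

|A| = 4, |A + A| = 10, K = 10/4 = 5/2.


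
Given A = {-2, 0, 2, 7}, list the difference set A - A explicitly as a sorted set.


A - A = {a - a' : a, a' ∈ A}.
Compute a - a' for each ordered pair (a, a'):
a = -2: -2--2=0, -2-0=-2, -2-2=-4, -2-7=-9
a = 0: 0--2=2, 0-0=0, 0-2=-2, 0-7=-7
a = 2: 2--2=4, 2-0=2, 2-2=0, 2-7=-5
a = 7: 7--2=9, 7-0=7, 7-2=5, 7-7=0
Collecting distinct values (and noting 0 appears from a-a):
A - A = {-9, -7, -5, -4, -2, 0, 2, 4, 5, 7, 9}
|A - A| = 11

A - A = {-9, -7, -5, -4, -2, 0, 2, 4, 5, 7, 9}


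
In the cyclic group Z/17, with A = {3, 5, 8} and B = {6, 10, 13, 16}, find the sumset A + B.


Work in Z/17Z: reduce every sum a + b modulo 17.
Enumerate all 12 pairs:
a = 3: 3+6=9, 3+10=13, 3+13=16, 3+16=2
a = 5: 5+6=11, 5+10=15, 5+13=1, 5+16=4
a = 8: 8+6=14, 8+10=1, 8+13=4, 8+16=7
Distinct residues collected: {1, 2, 4, 7, 9, 11, 13, 14, 15, 16}
|A + B| = 10 (out of 17 total residues).

A + B = {1, 2, 4, 7, 9, 11, 13, 14, 15, 16}


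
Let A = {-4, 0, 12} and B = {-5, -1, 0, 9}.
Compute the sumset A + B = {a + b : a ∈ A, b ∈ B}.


A + B = {a + b : a ∈ A, b ∈ B}.
Enumerate all |A|·|B| = 3·4 = 12 pairs (a, b) and collect distinct sums.
a = -4: -4+-5=-9, -4+-1=-5, -4+0=-4, -4+9=5
a = 0: 0+-5=-5, 0+-1=-1, 0+0=0, 0+9=9
a = 12: 12+-5=7, 12+-1=11, 12+0=12, 12+9=21
Collecting distinct sums: A + B = {-9, -5, -4, -1, 0, 5, 7, 9, 11, 12, 21}
|A + B| = 11

A + B = {-9, -5, -4, -1, 0, 5, 7, 9, 11, 12, 21}


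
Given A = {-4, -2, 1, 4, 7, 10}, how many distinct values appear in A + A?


A + A = {a + a' : a, a' ∈ A}; |A| = 6.
General bounds: 2|A| - 1 ≤ |A + A| ≤ |A|(|A|+1)/2, i.e. 11 ≤ |A + A| ≤ 21.
Lower bound 2|A|-1 is attained iff A is an arithmetic progression.
Enumerate sums a + a' for a ≤ a' (symmetric, so this suffices):
a = -4: -4+-4=-8, -4+-2=-6, -4+1=-3, -4+4=0, -4+7=3, -4+10=6
a = -2: -2+-2=-4, -2+1=-1, -2+4=2, -2+7=5, -2+10=8
a = 1: 1+1=2, 1+4=5, 1+7=8, 1+10=11
a = 4: 4+4=8, 4+7=11, 4+10=14
a = 7: 7+7=14, 7+10=17
a = 10: 10+10=20
Distinct sums: {-8, -6, -4, -3, -1, 0, 2, 3, 5, 6, 8, 11, 14, 17, 20}
|A + A| = 15

|A + A| = 15


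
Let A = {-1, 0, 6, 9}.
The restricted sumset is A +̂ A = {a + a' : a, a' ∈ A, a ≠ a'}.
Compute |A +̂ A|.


Restricted sumset: A +̂ A = {a + a' : a ∈ A, a' ∈ A, a ≠ a'}.
Equivalently, take A + A and drop any sum 2a that is achievable ONLY as a + a for a ∈ A (i.e. sums representable only with equal summands).
Enumerate pairs (a, a') with a < a' (symmetric, so each unordered pair gives one sum; this covers all a ≠ a'):
  -1 + 0 = -1
  -1 + 6 = 5
  -1 + 9 = 8
  0 + 6 = 6
  0 + 9 = 9
  6 + 9 = 15
Collected distinct sums: {-1, 5, 6, 8, 9, 15}
|A +̂ A| = 6
(Reference bound: |A +̂ A| ≥ 2|A| - 3 for |A| ≥ 2, with |A| = 4 giving ≥ 5.)

|A +̂ A| = 6


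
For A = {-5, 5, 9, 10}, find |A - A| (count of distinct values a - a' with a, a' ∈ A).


A - A = {a - a' : a, a' ∈ A}; |A| = 4.
Bounds: 2|A|-1 ≤ |A - A| ≤ |A|² - |A| + 1, i.e. 7 ≤ |A - A| ≤ 13.
Note: 0 ∈ A - A always (from a - a). The set is symmetric: if d ∈ A - A then -d ∈ A - A.
Enumerate nonzero differences d = a - a' with a > a' (then include -d):
Positive differences: {1, 4, 5, 10, 14, 15}
Full difference set: {0} ∪ (positive diffs) ∪ (negative diffs).
|A - A| = 1 + 2·6 = 13 (matches direct enumeration: 13).

|A - A| = 13


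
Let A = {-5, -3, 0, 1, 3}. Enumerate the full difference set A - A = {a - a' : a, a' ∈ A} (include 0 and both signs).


A - A = {a - a' : a, a' ∈ A}.
Compute a - a' for each ordered pair (a, a'):
a = -5: -5--5=0, -5--3=-2, -5-0=-5, -5-1=-6, -5-3=-8
a = -3: -3--5=2, -3--3=0, -3-0=-3, -3-1=-4, -3-3=-6
a = 0: 0--5=5, 0--3=3, 0-0=0, 0-1=-1, 0-3=-3
a = 1: 1--5=6, 1--3=4, 1-0=1, 1-1=0, 1-3=-2
a = 3: 3--5=8, 3--3=6, 3-0=3, 3-1=2, 3-3=0
Collecting distinct values (and noting 0 appears from a-a):
A - A = {-8, -6, -5, -4, -3, -2, -1, 0, 1, 2, 3, 4, 5, 6, 8}
|A - A| = 15

A - A = {-8, -6, -5, -4, -3, -2, -1, 0, 1, 2, 3, 4, 5, 6, 8}


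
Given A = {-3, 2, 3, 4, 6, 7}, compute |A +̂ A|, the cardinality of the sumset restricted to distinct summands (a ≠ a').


Restricted sumset: A +̂ A = {a + a' : a ∈ A, a' ∈ A, a ≠ a'}.
Equivalently, take A + A and drop any sum 2a that is achievable ONLY as a + a for a ∈ A (i.e. sums representable only with equal summands).
Enumerate pairs (a, a') with a < a' (symmetric, so each unordered pair gives one sum; this covers all a ≠ a'):
  -3 + 2 = -1
  -3 + 3 = 0
  -3 + 4 = 1
  -3 + 6 = 3
  -3 + 7 = 4
  2 + 3 = 5
  2 + 4 = 6
  2 + 6 = 8
  2 + 7 = 9
  3 + 4 = 7
  3 + 6 = 9
  3 + 7 = 10
  4 + 6 = 10
  4 + 7 = 11
  6 + 7 = 13
Collected distinct sums: {-1, 0, 1, 3, 4, 5, 6, 7, 8, 9, 10, 11, 13}
|A +̂ A| = 13
(Reference bound: |A +̂ A| ≥ 2|A| - 3 for |A| ≥ 2, with |A| = 6 giving ≥ 9.)

|A +̂ A| = 13


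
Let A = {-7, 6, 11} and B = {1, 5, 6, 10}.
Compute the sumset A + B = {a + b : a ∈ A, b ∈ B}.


A + B = {a + b : a ∈ A, b ∈ B}.
Enumerate all |A|·|B| = 3·4 = 12 pairs (a, b) and collect distinct sums.
a = -7: -7+1=-6, -7+5=-2, -7+6=-1, -7+10=3
a = 6: 6+1=7, 6+5=11, 6+6=12, 6+10=16
a = 11: 11+1=12, 11+5=16, 11+6=17, 11+10=21
Collecting distinct sums: A + B = {-6, -2, -1, 3, 7, 11, 12, 16, 17, 21}
|A + B| = 10

A + B = {-6, -2, -1, 3, 7, 11, 12, 16, 17, 21}


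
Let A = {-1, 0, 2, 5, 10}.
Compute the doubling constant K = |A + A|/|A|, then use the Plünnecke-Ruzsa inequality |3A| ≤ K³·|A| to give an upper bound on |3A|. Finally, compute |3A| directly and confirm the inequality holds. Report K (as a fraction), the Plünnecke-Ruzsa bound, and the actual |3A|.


|A| = 5.
Step 1: Compute A + A by enumerating all 25 pairs.
A + A = {-2, -1, 0, 1, 2, 4, 5, 7, 9, 10, 12, 15, 20}, so |A + A| = 13.
Step 2: Doubling constant K = |A + A|/|A| = 13/5 = 13/5 ≈ 2.6000.
Step 3: Plünnecke-Ruzsa gives |3A| ≤ K³·|A| = (2.6000)³ · 5 ≈ 87.8800.
Step 4: Compute 3A = A + A + A directly by enumerating all triples (a,b,c) ∈ A³; |3A| = 24.
Step 5: Check 24 ≤ 87.8800? Yes ✓.

K = 13/5, Plünnecke-Ruzsa bound K³|A| ≈ 87.8800, |3A| = 24, inequality holds.


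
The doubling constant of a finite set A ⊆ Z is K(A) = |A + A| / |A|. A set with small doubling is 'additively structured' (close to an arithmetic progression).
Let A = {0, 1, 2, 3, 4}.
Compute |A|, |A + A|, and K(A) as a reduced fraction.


|A| = 5.
Compute A + A by enumerating all 25 pairs.
A + A = {0, 1, 2, 3, 4, 5, 6, 7, 8}, so |A + A| = 9.
K = |A + A| / |A| = 9/5 (already in lowest terms) ≈ 1.8000.
Reference: AP of size 5 gives K = 9/5 ≈ 1.8000; a fully generic set of size 5 gives K ≈ 3.0000.

|A| = 5, |A + A| = 9, K = 9/5.


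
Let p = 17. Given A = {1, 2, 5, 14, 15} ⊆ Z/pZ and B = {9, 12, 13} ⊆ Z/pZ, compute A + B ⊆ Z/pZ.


Work in Z/17Z: reduce every sum a + b modulo 17.
Enumerate all 15 pairs:
a = 1: 1+9=10, 1+12=13, 1+13=14
a = 2: 2+9=11, 2+12=14, 2+13=15
a = 5: 5+9=14, 5+12=0, 5+13=1
a = 14: 14+9=6, 14+12=9, 14+13=10
a = 15: 15+9=7, 15+12=10, 15+13=11
Distinct residues collected: {0, 1, 6, 7, 9, 10, 11, 13, 14, 15}
|A + B| = 10 (out of 17 total residues).

A + B = {0, 1, 6, 7, 9, 10, 11, 13, 14, 15}


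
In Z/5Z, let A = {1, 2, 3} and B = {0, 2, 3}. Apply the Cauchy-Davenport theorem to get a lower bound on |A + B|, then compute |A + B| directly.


Cauchy-Davenport: |A + B| ≥ min(p, |A| + |B| - 1) for A, B nonempty in Z/pZ.
|A| = 3, |B| = 3, p = 5.
CD lower bound = min(5, 3 + 3 - 1) = min(5, 5) = 5.
Compute A + B mod 5 directly:
a = 1: 1+0=1, 1+2=3, 1+3=4
a = 2: 2+0=2, 2+2=4, 2+3=0
a = 3: 3+0=3, 3+2=0, 3+3=1
A + B = {0, 1, 2, 3, 4}, so |A + B| = 5.
Verify: 5 ≥ 5? Yes ✓.

CD lower bound = 5, actual |A + B| = 5.


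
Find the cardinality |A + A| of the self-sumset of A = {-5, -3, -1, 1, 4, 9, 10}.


A + A = {a + a' : a, a' ∈ A}; |A| = 7.
General bounds: 2|A| - 1 ≤ |A + A| ≤ |A|(|A|+1)/2, i.e. 13 ≤ |A + A| ≤ 28.
Lower bound 2|A|-1 is attained iff A is an arithmetic progression.
Enumerate sums a + a' for a ≤ a' (symmetric, so this suffices):
a = -5: -5+-5=-10, -5+-3=-8, -5+-1=-6, -5+1=-4, -5+4=-1, -5+9=4, -5+10=5
a = -3: -3+-3=-6, -3+-1=-4, -3+1=-2, -3+4=1, -3+9=6, -3+10=7
a = -1: -1+-1=-2, -1+1=0, -1+4=3, -1+9=8, -1+10=9
a = 1: 1+1=2, 1+4=5, 1+9=10, 1+10=11
a = 4: 4+4=8, 4+9=13, 4+10=14
a = 9: 9+9=18, 9+10=19
a = 10: 10+10=20
Distinct sums: {-10, -8, -6, -4, -2, -1, 0, 1, 2, 3, 4, 5, 6, 7, 8, 9, 10, 11, 13, 14, 18, 19, 20}
|A + A| = 23

|A + A| = 23


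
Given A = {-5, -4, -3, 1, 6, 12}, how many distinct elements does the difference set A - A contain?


A - A = {a - a' : a, a' ∈ A}; |A| = 6.
Bounds: 2|A|-1 ≤ |A - A| ≤ |A|² - |A| + 1, i.e. 11 ≤ |A - A| ≤ 31.
Note: 0 ∈ A - A always (from a - a). The set is symmetric: if d ∈ A - A then -d ∈ A - A.
Enumerate nonzero differences d = a - a' with a > a' (then include -d):
Positive differences: {1, 2, 4, 5, 6, 9, 10, 11, 15, 16, 17}
Full difference set: {0} ∪ (positive diffs) ∪ (negative diffs).
|A - A| = 1 + 2·11 = 23 (matches direct enumeration: 23).

|A - A| = 23


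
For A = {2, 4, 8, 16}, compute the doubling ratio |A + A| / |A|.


|A| = 4.
Compute A + A by enumerating all 16 pairs.
A + A = {4, 6, 8, 10, 12, 16, 18, 20, 24, 32}, so |A + A| = 10.
K = |A + A| / |A| = 10/4 = 5/2 ≈ 2.5000.
Reference: AP of size 4 gives K = 7/4 ≈ 1.7500; a fully generic set of size 4 gives K ≈ 2.5000.

|A| = 4, |A + A| = 10, K = 10/4 = 5/2.


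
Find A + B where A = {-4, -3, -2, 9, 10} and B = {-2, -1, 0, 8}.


A + B = {a + b : a ∈ A, b ∈ B}.
Enumerate all |A|·|B| = 5·4 = 20 pairs (a, b) and collect distinct sums.
a = -4: -4+-2=-6, -4+-1=-5, -4+0=-4, -4+8=4
a = -3: -3+-2=-5, -3+-1=-4, -3+0=-3, -3+8=5
a = -2: -2+-2=-4, -2+-1=-3, -2+0=-2, -2+8=6
a = 9: 9+-2=7, 9+-1=8, 9+0=9, 9+8=17
a = 10: 10+-2=8, 10+-1=9, 10+0=10, 10+8=18
Collecting distinct sums: A + B = {-6, -5, -4, -3, -2, 4, 5, 6, 7, 8, 9, 10, 17, 18}
|A + B| = 14

A + B = {-6, -5, -4, -3, -2, 4, 5, 6, 7, 8, 9, 10, 17, 18}


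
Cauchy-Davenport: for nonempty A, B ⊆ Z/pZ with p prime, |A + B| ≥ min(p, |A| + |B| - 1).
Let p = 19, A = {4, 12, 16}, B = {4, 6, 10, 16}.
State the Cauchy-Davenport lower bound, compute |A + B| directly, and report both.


Cauchy-Davenport: |A + B| ≥ min(p, |A| + |B| - 1) for A, B nonempty in Z/pZ.
|A| = 3, |B| = 4, p = 19.
CD lower bound = min(19, 3 + 4 - 1) = min(19, 6) = 6.
Compute A + B mod 19 directly:
a = 4: 4+4=8, 4+6=10, 4+10=14, 4+16=1
a = 12: 12+4=16, 12+6=18, 12+10=3, 12+16=9
a = 16: 16+4=1, 16+6=3, 16+10=7, 16+16=13
A + B = {1, 3, 7, 8, 9, 10, 13, 14, 16, 18}, so |A + B| = 10.
Verify: 10 ≥ 6? Yes ✓.

CD lower bound = 6, actual |A + B| = 10.


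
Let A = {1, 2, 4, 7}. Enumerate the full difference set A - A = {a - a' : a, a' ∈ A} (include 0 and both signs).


A - A = {a - a' : a, a' ∈ A}.
Compute a - a' for each ordered pair (a, a'):
a = 1: 1-1=0, 1-2=-1, 1-4=-3, 1-7=-6
a = 2: 2-1=1, 2-2=0, 2-4=-2, 2-7=-5
a = 4: 4-1=3, 4-2=2, 4-4=0, 4-7=-3
a = 7: 7-1=6, 7-2=5, 7-4=3, 7-7=0
Collecting distinct values (and noting 0 appears from a-a):
A - A = {-6, -5, -3, -2, -1, 0, 1, 2, 3, 5, 6}
|A - A| = 11

A - A = {-6, -5, -3, -2, -1, 0, 1, 2, 3, 5, 6}


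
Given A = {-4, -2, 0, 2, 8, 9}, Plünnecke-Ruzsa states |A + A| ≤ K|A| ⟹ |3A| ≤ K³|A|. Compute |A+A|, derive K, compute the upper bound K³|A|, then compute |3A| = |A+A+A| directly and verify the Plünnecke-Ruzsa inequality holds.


|A| = 6.
Step 1: Compute A + A by enumerating all 36 pairs.
A + A = {-8, -6, -4, -2, 0, 2, 4, 5, 6, 7, 8, 9, 10, 11, 16, 17, 18}, so |A + A| = 17.
Step 2: Doubling constant K = |A + A|/|A| = 17/6 = 17/6 ≈ 2.8333.
Step 3: Plünnecke-Ruzsa gives |3A| ≤ K³·|A| = (2.8333)³ · 6 ≈ 136.4722.
Step 4: Compute 3A = A + A + A directly by enumerating all triples (a,b,c) ∈ A³; |3A| = 31.
Step 5: Check 31 ≤ 136.4722? Yes ✓.

K = 17/6, Plünnecke-Ruzsa bound K³|A| ≈ 136.4722, |3A| = 31, inequality holds.


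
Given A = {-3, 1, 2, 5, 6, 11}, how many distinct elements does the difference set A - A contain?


A - A = {a - a' : a, a' ∈ A}; |A| = 6.
Bounds: 2|A|-1 ≤ |A - A| ≤ |A|² - |A| + 1, i.e. 11 ≤ |A - A| ≤ 31.
Note: 0 ∈ A - A always (from a - a). The set is symmetric: if d ∈ A - A then -d ∈ A - A.
Enumerate nonzero differences d = a - a' with a > a' (then include -d):
Positive differences: {1, 3, 4, 5, 6, 8, 9, 10, 14}
Full difference set: {0} ∪ (positive diffs) ∪ (negative diffs).
|A - A| = 1 + 2·9 = 19 (matches direct enumeration: 19).

|A - A| = 19


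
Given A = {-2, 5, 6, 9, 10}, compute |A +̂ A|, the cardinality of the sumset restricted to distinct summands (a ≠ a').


Restricted sumset: A +̂ A = {a + a' : a ∈ A, a' ∈ A, a ≠ a'}.
Equivalently, take A + A and drop any sum 2a that is achievable ONLY as a + a for a ∈ A (i.e. sums representable only with equal summands).
Enumerate pairs (a, a') with a < a' (symmetric, so each unordered pair gives one sum; this covers all a ≠ a'):
  -2 + 5 = 3
  -2 + 6 = 4
  -2 + 9 = 7
  -2 + 10 = 8
  5 + 6 = 11
  5 + 9 = 14
  5 + 10 = 15
  6 + 9 = 15
  6 + 10 = 16
  9 + 10 = 19
Collected distinct sums: {3, 4, 7, 8, 11, 14, 15, 16, 19}
|A +̂ A| = 9
(Reference bound: |A +̂ A| ≥ 2|A| - 3 for |A| ≥ 2, with |A| = 5 giving ≥ 7.)

|A +̂ A| = 9


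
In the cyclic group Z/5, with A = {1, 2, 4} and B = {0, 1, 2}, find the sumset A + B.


Work in Z/5Z: reduce every sum a + b modulo 5.
Enumerate all 9 pairs:
a = 1: 1+0=1, 1+1=2, 1+2=3
a = 2: 2+0=2, 2+1=3, 2+2=4
a = 4: 4+0=4, 4+1=0, 4+2=1
Distinct residues collected: {0, 1, 2, 3, 4}
|A + B| = 5 (out of 5 total residues).

A + B = {0, 1, 2, 3, 4}


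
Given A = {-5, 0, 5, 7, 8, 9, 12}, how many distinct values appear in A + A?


A + A = {a + a' : a, a' ∈ A}; |A| = 7.
General bounds: 2|A| - 1 ≤ |A + A| ≤ |A|(|A|+1)/2, i.e. 13 ≤ |A + A| ≤ 28.
Lower bound 2|A|-1 is attained iff A is an arithmetic progression.
Enumerate sums a + a' for a ≤ a' (symmetric, so this suffices):
a = -5: -5+-5=-10, -5+0=-5, -5+5=0, -5+7=2, -5+8=3, -5+9=4, -5+12=7
a = 0: 0+0=0, 0+5=5, 0+7=7, 0+8=8, 0+9=9, 0+12=12
a = 5: 5+5=10, 5+7=12, 5+8=13, 5+9=14, 5+12=17
a = 7: 7+7=14, 7+8=15, 7+9=16, 7+12=19
a = 8: 8+8=16, 8+9=17, 8+12=20
a = 9: 9+9=18, 9+12=21
a = 12: 12+12=24
Distinct sums: {-10, -5, 0, 2, 3, 4, 5, 7, 8, 9, 10, 12, 13, 14, 15, 16, 17, 18, 19, 20, 21, 24}
|A + A| = 22

|A + A| = 22


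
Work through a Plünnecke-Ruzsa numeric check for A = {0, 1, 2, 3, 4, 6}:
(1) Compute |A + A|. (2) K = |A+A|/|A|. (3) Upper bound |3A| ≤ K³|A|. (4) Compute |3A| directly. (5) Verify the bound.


|A| = 6.
Step 1: Compute A + A by enumerating all 36 pairs.
A + A = {0, 1, 2, 3, 4, 5, 6, 7, 8, 9, 10, 12}, so |A + A| = 12.
Step 2: Doubling constant K = |A + A|/|A| = 12/6 = 12/6 ≈ 2.0000.
Step 3: Plünnecke-Ruzsa gives |3A| ≤ K³·|A| = (2.0000)³ · 6 ≈ 48.0000.
Step 4: Compute 3A = A + A + A directly by enumerating all triples (a,b,c) ∈ A³; |3A| = 18.
Step 5: Check 18 ≤ 48.0000? Yes ✓.

K = 12/6, Plünnecke-Ruzsa bound K³|A| ≈ 48.0000, |3A| = 18, inequality holds.


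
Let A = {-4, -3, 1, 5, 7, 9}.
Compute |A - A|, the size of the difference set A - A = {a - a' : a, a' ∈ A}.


A - A = {a - a' : a, a' ∈ A}; |A| = 6.
Bounds: 2|A|-1 ≤ |A - A| ≤ |A|² - |A| + 1, i.e. 11 ≤ |A - A| ≤ 31.
Note: 0 ∈ A - A always (from a - a). The set is symmetric: if d ∈ A - A then -d ∈ A - A.
Enumerate nonzero differences d = a - a' with a > a' (then include -d):
Positive differences: {1, 2, 4, 5, 6, 8, 9, 10, 11, 12, 13}
Full difference set: {0} ∪ (positive diffs) ∪ (negative diffs).
|A - A| = 1 + 2·11 = 23 (matches direct enumeration: 23).

|A - A| = 23


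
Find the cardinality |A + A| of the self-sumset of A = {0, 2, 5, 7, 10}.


A + A = {a + a' : a, a' ∈ A}; |A| = 5.
General bounds: 2|A| - 1 ≤ |A + A| ≤ |A|(|A|+1)/2, i.e. 9 ≤ |A + A| ≤ 15.
Lower bound 2|A|-1 is attained iff A is an arithmetic progression.
Enumerate sums a + a' for a ≤ a' (symmetric, so this suffices):
a = 0: 0+0=0, 0+2=2, 0+5=5, 0+7=7, 0+10=10
a = 2: 2+2=4, 2+5=7, 2+7=9, 2+10=12
a = 5: 5+5=10, 5+7=12, 5+10=15
a = 7: 7+7=14, 7+10=17
a = 10: 10+10=20
Distinct sums: {0, 2, 4, 5, 7, 9, 10, 12, 14, 15, 17, 20}
|A + A| = 12

|A + A| = 12


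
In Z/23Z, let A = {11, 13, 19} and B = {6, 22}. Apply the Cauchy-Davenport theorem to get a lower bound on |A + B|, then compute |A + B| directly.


Cauchy-Davenport: |A + B| ≥ min(p, |A| + |B| - 1) for A, B nonempty in Z/pZ.
|A| = 3, |B| = 2, p = 23.
CD lower bound = min(23, 3 + 2 - 1) = min(23, 4) = 4.
Compute A + B mod 23 directly:
a = 11: 11+6=17, 11+22=10
a = 13: 13+6=19, 13+22=12
a = 19: 19+6=2, 19+22=18
A + B = {2, 10, 12, 17, 18, 19}, so |A + B| = 6.
Verify: 6 ≥ 4? Yes ✓.

CD lower bound = 4, actual |A + B| = 6.


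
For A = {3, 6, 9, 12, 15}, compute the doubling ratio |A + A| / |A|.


|A| = 5.
Compute A + A by enumerating all 25 pairs.
A + A = {6, 9, 12, 15, 18, 21, 24, 27, 30}, so |A + A| = 9.
K = |A + A| / |A| = 9/5 (already in lowest terms) ≈ 1.8000.
Reference: AP of size 5 gives K = 9/5 ≈ 1.8000; a fully generic set of size 5 gives K ≈ 3.0000.

|A| = 5, |A + A| = 9, K = 9/5.


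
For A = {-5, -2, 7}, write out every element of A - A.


A - A = {a - a' : a, a' ∈ A}.
Compute a - a' for each ordered pair (a, a'):
a = -5: -5--5=0, -5--2=-3, -5-7=-12
a = -2: -2--5=3, -2--2=0, -2-7=-9
a = 7: 7--5=12, 7--2=9, 7-7=0
Collecting distinct values (and noting 0 appears from a-a):
A - A = {-12, -9, -3, 0, 3, 9, 12}
|A - A| = 7

A - A = {-12, -9, -3, 0, 3, 9, 12}


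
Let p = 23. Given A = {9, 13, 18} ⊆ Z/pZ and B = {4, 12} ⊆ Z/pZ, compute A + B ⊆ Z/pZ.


Work in Z/23Z: reduce every sum a + b modulo 23.
Enumerate all 6 pairs:
a = 9: 9+4=13, 9+12=21
a = 13: 13+4=17, 13+12=2
a = 18: 18+4=22, 18+12=7
Distinct residues collected: {2, 7, 13, 17, 21, 22}
|A + B| = 6 (out of 23 total residues).

A + B = {2, 7, 13, 17, 21, 22}


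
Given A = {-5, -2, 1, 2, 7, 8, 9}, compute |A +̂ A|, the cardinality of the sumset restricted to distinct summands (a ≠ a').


Restricted sumset: A +̂ A = {a + a' : a ∈ A, a' ∈ A, a ≠ a'}.
Equivalently, take A + A and drop any sum 2a that is achievable ONLY as a + a for a ∈ A (i.e. sums representable only with equal summands).
Enumerate pairs (a, a') with a < a' (symmetric, so each unordered pair gives one sum; this covers all a ≠ a'):
  -5 + -2 = -7
  -5 + 1 = -4
  -5 + 2 = -3
  -5 + 7 = 2
  -5 + 8 = 3
  -5 + 9 = 4
  -2 + 1 = -1
  -2 + 2 = 0
  -2 + 7 = 5
  -2 + 8 = 6
  -2 + 9 = 7
  1 + 2 = 3
  1 + 7 = 8
  1 + 8 = 9
  1 + 9 = 10
  2 + 7 = 9
  2 + 8 = 10
  2 + 9 = 11
  7 + 8 = 15
  7 + 9 = 16
  8 + 9 = 17
Collected distinct sums: {-7, -4, -3, -1, 0, 2, 3, 4, 5, 6, 7, 8, 9, 10, 11, 15, 16, 17}
|A +̂ A| = 18
(Reference bound: |A +̂ A| ≥ 2|A| - 3 for |A| ≥ 2, with |A| = 7 giving ≥ 11.)

|A +̂ A| = 18


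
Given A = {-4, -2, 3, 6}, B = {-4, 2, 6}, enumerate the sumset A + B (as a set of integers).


A + B = {a + b : a ∈ A, b ∈ B}.
Enumerate all |A|·|B| = 4·3 = 12 pairs (a, b) and collect distinct sums.
a = -4: -4+-4=-8, -4+2=-2, -4+6=2
a = -2: -2+-4=-6, -2+2=0, -2+6=4
a = 3: 3+-4=-1, 3+2=5, 3+6=9
a = 6: 6+-4=2, 6+2=8, 6+6=12
Collecting distinct sums: A + B = {-8, -6, -2, -1, 0, 2, 4, 5, 8, 9, 12}
|A + B| = 11

A + B = {-8, -6, -2, -1, 0, 2, 4, 5, 8, 9, 12}


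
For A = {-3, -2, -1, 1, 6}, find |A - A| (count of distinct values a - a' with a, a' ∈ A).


A - A = {a - a' : a, a' ∈ A}; |A| = 5.
Bounds: 2|A|-1 ≤ |A - A| ≤ |A|² - |A| + 1, i.e. 9 ≤ |A - A| ≤ 21.
Note: 0 ∈ A - A always (from a - a). The set is symmetric: if d ∈ A - A then -d ∈ A - A.
Enumerate nonzero differences d = a - a' with a > a' (then include -d):
Positive differences: {1, 2, 3, 4, 5, 7, 8, 9}
Full difference set: {0} ∪ (positive diffs) ∪ (negative diffs).
|A - A| = 1 + 2·8 = 17 (matches direct enumeration: 17).

|A - A| = 17


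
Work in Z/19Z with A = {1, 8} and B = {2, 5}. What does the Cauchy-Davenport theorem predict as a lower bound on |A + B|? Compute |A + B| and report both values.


Cauchy-Davenport: |A + B| ≥ min(p, |A| + |B| - 1) for A, B nonempty in Z/pZ.
|A| = 2, |B| = 2, p = 19.
CD lower bound = min(19, 2 + 2 - 1) = min(19, 3) = 3.
Compute A + B mod 19 directly:
a = 1: 1+2=3, 1+5=6
a = 8: 8+2=10, 8+5=13
A + B = {3, 6, 10, 13}, so |A + B| = 4.
Verify: 4 ≥ 3? Yes ✓.

CD lower bound = 3, actual |A + B| = 4.


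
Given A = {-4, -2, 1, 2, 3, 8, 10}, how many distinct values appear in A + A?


A + A = {a + a' : a, a' ∈ A}; |A| = 7.
General bounds: 2|A| - 1 ≤ |A + A| ≤ |A|(|A|+1)/2, i.e. 13 ≤ |A + A| ≤ 28.
Lower bound 2|A|-1 is attained iff A is an arithmetic progression.
Enumerate sums a + a' for a ≤ a' (symmetric, so this suffices):
a = -4: -4+-4=-8, -4+-2=-6, -4+1=-3, -4+2=-2, -4+3=-1, -4+8=4, -4+10=6
a = -2: -2+-2=-4, -2+1=-1, -2+2=0, -2+3=1, -2+8=6, -2+10=8
a = 1: 1+1=2, 1+2=3, 1+3=4, 1+8=9, 1+10=11
a = 2: 2+2=4, 2+3=5, 2+8=10, 2+10=12
a = 3: 3+3=6, 3+8=11, 3+10=13
a = 8: 8+8=16, 8+10=18
a = 10: 10+10=20
Distinct sums: {-8, -6, -4, -3, -2, -1, 0, 1, 2, 3, 4, 5, 6, 8, 9, 10, 11, 12, 13, 16, 18, 20}
|A + A| = 22

|A + A| = 22


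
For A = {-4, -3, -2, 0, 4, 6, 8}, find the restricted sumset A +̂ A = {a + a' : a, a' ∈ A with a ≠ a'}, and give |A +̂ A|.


Restricted sumset: A +̂ A = {a + a' : a ∈ A, a' ∈ A, a ≠ a'}.
Equivalently, take A + A and drop any sum 2a that is achievable ONLY as a + a for a ∈ A (i.e. sums representable only with equal summands).
Enumerate pairs (a, a') with a < a' (symmetric, so each unordered pair gives one sum; this covers all a ≠ a'):
  -4 + -3 = -7
  -4 + -2 = -6
  -4 + 0 = -4
  -4 + 4 = 0
  -4 + 6 = 2
  -4 + 8 = 4
  -3 + -2 = -5
  -3 + 0 = -3
  -3 + 4 = 1
  -3 + 6 = 3
  -3 + 8 = 5
  -2 + 0 = -2
  -2 + 4 = 2
  -2 + 6 = 4
  -2 + 8 = 6
  0 + 4 = 4
  0 + 6 = 6
  0 + 8 = 8
  4 + 6 = 10
  4 + 8 = 12
  6 + 8 = 14
Collected distinct sums: {-7, -6, -5, -4, -3, -2, 0, 1, 2, 3, 4, 5, 6, 8, 10, 12, 14}
|A +̂ A| = 17
(Reference bound: |A +̂ A| ≥ 2|A| - 3 for |A| ≥ 2, with |A| = 7 giving ≥ 11.)

|A +̂ A| = 17


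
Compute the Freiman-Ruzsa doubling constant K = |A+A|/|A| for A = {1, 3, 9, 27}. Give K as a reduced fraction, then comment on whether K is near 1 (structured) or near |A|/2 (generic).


|A| = 4.
Compute A + A by enumerating all 16 pairs.
A + A = {2, 4, 6, 10, 12, 18, 28, 30, 36, 54}, so |A + A| = 10.
K = |A + A| / |A| = 10/4 = 5/2 ≈ 2.5000.
Reference: AP of size 4 gives K = 7/4 ≈ 1.7500; a fully generic set of size 4 gives K ≈ 2.5000.

|A| = 4, |A + A| = 10, K = 10/4 = 5/2.


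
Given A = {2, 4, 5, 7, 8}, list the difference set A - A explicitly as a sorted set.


A - A = {a - a' : a, a' ∈ A}.
Compute a - a' for each ordered pair (a, a'):
a = 2: 2-2=0, 2-4=-2, 2-5=-3, 2-7=-5, 2-8=-6
a = 4: 4-2=2, 4-4=0, 4-5=-1, 4-7=-3, 4-8=-4
a = 5: 5-2=3, 5-4=1, 5-5=0, 5-7=-2, 5-8=-3
a = 7: 7-2=5, 7-4=3, 7-5=2, 7-7=0, 7-8=-1
a = 8: 8-2=6, 8-4=4, 8-5=3, 8-7=1, 8-8=0
Collecting distinct values (and noting 0 appears from a-a):
A - A = {-6, -5, -4, -3, -2, -1, 0, 1, 2, 3, 4, 5, 6}
|A - A| = 13

A - A = {-6, -5, -4, -3, -2, -1, 0, 1, 2, 3, 4, 5, 6}


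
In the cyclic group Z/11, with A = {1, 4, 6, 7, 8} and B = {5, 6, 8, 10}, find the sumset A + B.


Work in Z/11Z: reduce every sum a + b modulo 11.
Enumerate all 20 pairs:
a = 1: 1+5=6, 1+6=7, 1+8=9, 1+10=0
a = 4: 4+5=9, 4+6=10, 4+8=1, 4+10=3
a = 6: 6+5=0, 6+6=1, 6+8=3, 6+10=5
a = 7: 7+5=1, 7+6=2, 7+8=4, 7+10=6
a = 8: 8+5=2, 8+6=3, 8+8=5, 8+10=7
Distinct residues collected: {0, 1, 2, 3, 4, 5, 6, 7, 9, 10}
|A + B| = 10 (out of 11 total residues).

A + B = {0, 1, 2, 3, 4, 5, 6, 7, 9, 10}


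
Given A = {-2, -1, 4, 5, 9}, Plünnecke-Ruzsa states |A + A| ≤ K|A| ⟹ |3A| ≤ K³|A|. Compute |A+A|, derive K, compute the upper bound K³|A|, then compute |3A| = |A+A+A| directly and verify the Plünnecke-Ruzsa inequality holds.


|A| = 5.
Step 1: Compute A + A by enumerating all 25 pairs.
A + A = {-4, -3, -2, 2, 3, 4, 7, 8, 9, 10, 13, 14, 18}, so |A + A| = 13.
Step 2: Doubling constant K = |A + A|/|A| = 13/5 = 13/5 ≈ 2.6000.
Step 3: Plünnecke-Ruzsa gives |3A| ≤ K³·|A| = (2.6000)³ · 5 ≈ 87.8800.
Step 4: Compute 3A = A + A + A directly by enumerating all triples (a,b,c) ∈ A³; |3A| = 25.
Step 5: Check 25 ≤ 87.8800? Yes ✓.

K = 13/5, Plünnecke-Ruzsa bound K³|A| ≈ 87.8800, |3A| = 25, inequality holds.


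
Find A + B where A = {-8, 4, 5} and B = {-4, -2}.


A + B = {a + b : a ∈ A, b ∈ B}.
Enumerate all |A|·|B| = 3·2 = 6 pairs (a, b) and collect distinct sums.
a = -8: -8+-4=-12, -8+-2=-10
a = 4: 4+-4=0, 4+-2=2
a = 5: 5+-4=1, 5+-2=3
Collecting distinct sums: A + B = {-12, -10, 0, 1, 2, 3}
|A + B| = 6

A + B = {-12, -10, 0, 1, 2, 3}


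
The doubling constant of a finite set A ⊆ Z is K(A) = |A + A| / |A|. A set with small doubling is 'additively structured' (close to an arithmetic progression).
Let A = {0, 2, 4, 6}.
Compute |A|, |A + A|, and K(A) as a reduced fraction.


|A| = 4.
Compute A + A by enumerating all 16 pairs.
A + A = {0, 2, 4, 6, 8, 10, 12}, so |A + A| = 7.
K = |A + A| / |A| = 7/4 (already in lowest terms) ≈ 1.7500.
Reference: AP of size 4 gives K = 7/4 ≈ 1.7500; a fully generic set of size 4 gives K ≈ 2.5000.

|A| = 4, |A + A| = 7, K = 7/4.


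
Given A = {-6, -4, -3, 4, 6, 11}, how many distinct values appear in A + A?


A + A = {a + a' : a, a' ∈ A}; |A| = 6.
General bounds: 2|A| - 1 ≤ |A + A| ≤ |A|(|A|+1)/2, i.e. 11 ≤ |A + A| ≤ 21.
Lower bound 2|A|-1 is attained iff A is an arithmetic progression.
Enumerate sums a + a' for a ≤ a' (symmetric, so this suffices):
a = -6: -6+-6=-12, -6+-4=-10, -6+-3=-9, -6+4=-2, -6+6=0, -6+11=5
a = -4: -4+-4=-8, -4+-3=-7, -4+4=0, -4+6=2, -4+11=7
a = -3: -3+-3=-6, -3+4=1, -3+6=3, -3+11=8
a = 4: 4+4=8, 4+6=10, 4+11=15
a = 6: 6+6=12, 6+11=17
a = 11: 11+11=22
Distinct sums: {-12, -10, -9, -8, -7, -6, -2, 0, 1, 2, 3, 5, 7, 8, 10, 12, 15, 17, 22}
|A + A| = 19

|A + A| = 19


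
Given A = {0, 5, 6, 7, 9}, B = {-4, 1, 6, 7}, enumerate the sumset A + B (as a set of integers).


A + B = {a + b : a ∈ A, b ∈ B}.
Enumerate all |A|·|B| = 5·4 = 20 pairs (a, b) and collect distinct sums.
a = 0: 0+-4=-4, 0+1=1, 0+6=6, 0+7=7
a = 5: 5+-4=1, 5+1=6, 5+6=11, 5+7=12
a = 6: 6+-4=2, 6+1=7, 6+6=12, 6+7=13
a = 7: 7+-4=3, 7+1=8, 7+6=13, 7+7=14
a = 9: 9+-4=5, 9+1=10, 9+6=15, 9+7=16
Collecting distinct sums: A + B = {-4, 1, 2, 3, 5, 6, 7, 8, 10, 11, 12, 13, 14, 15, 16}
|A + B| = 15

A + B = {-4, 1, 2, 3, 5, 6, 7, 8, 10, 11, 12, 13, 14, 15, 16}


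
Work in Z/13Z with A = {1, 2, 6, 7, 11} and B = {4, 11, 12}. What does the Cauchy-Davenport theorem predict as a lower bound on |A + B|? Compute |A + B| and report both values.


Cauchy-Davenport: |A + B| ≥ min(p, |A| + |B| - 1) for A, B nonempty in Z/pZ.
|A| = 5, |B| = 3, p = 13.
CD lower bound = min(13, 5 + 3 - 1) = min(13, 7) = 7.
Compute A + B mod 13 directly:
a = 1: 1+4=5, 1+11=12, 1+12=0
a = 2: 2+4=6, 2+11=0, 2+12=1
a = 6: 6+4=10, 6+11=4, 6+12=5
a = 7: 7+4=11, 7+11=5, 7+12=6
a = 11: 11+4=2, 11+11=9, 11+12=10
A + B = {0, 1, 2, 4, 5, 6, 9, 10, 11, 12}, so |A + B| = 10.
Verify: 10 ≥ 7? Yes ✓.

CD lower bound = 7, actual |A + B| = 10.


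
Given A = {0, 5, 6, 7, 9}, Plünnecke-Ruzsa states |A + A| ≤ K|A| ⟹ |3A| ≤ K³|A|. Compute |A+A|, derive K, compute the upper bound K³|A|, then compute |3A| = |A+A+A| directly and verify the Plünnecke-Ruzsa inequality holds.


|A| = 5.
Step 1: Compute A + A by enumerating all 25 pairs.
A + A = {0, 5, 6, 7, 9, 10, 11, 12, 13, 14, 15, 16, 18}, so |A + A| = 13.
Step 2: Doubling constant K = |A + A|/|A| = 13/5 = 13/5 ≈ 2.6000.
Step 3: Plünnecke-Ruzsa gives |3A| ≤ K³·|A| = (2.6000)³ · 5 ≈ 87.8800.
Step 4: Compute 3A = A + A + A directly by enumerating all triples (a,b,c) ∈ A³; |3A| = 22.
Step 5: Check 22 ≤ 87.8800? Yes ✓.

K = 13/5, Plünnecke-Ruzsa bound K³|A| ≈ 87.8800, |3A| = 22, inequality holds.
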